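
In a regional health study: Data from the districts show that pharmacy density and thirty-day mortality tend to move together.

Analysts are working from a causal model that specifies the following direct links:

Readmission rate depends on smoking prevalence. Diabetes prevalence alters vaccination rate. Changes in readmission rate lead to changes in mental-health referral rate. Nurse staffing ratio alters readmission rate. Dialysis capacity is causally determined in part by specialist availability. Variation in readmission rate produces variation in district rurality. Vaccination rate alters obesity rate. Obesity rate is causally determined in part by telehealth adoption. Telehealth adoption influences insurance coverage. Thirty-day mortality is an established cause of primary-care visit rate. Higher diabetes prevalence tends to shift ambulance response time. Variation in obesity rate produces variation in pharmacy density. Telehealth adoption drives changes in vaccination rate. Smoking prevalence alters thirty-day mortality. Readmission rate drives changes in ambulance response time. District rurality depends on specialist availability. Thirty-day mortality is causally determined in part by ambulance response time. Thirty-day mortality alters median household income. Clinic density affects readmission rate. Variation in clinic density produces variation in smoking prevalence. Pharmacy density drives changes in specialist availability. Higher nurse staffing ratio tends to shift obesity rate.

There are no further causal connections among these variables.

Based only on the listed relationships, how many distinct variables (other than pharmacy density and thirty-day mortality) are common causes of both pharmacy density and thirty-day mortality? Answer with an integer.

The common causes are: diabetes prevalence (to pharmacy density via diabetes prevalence → vaccination rate → obesity rate → pharmacy density; to thirty-day mortality via diabetes prevalence → ambulance response time → thirty-day mortality); nurse staffing ratio (to pharmacy density via nurse staffing ratio → obesity rate → pharmacy density; to thirty-day mortality via nurse staffing ratio → readmission rate → ambulance response time → thirty-day mortality).
Every other variable lacks a causal path to at least one of pharmacy density and thirty-day mortality.

2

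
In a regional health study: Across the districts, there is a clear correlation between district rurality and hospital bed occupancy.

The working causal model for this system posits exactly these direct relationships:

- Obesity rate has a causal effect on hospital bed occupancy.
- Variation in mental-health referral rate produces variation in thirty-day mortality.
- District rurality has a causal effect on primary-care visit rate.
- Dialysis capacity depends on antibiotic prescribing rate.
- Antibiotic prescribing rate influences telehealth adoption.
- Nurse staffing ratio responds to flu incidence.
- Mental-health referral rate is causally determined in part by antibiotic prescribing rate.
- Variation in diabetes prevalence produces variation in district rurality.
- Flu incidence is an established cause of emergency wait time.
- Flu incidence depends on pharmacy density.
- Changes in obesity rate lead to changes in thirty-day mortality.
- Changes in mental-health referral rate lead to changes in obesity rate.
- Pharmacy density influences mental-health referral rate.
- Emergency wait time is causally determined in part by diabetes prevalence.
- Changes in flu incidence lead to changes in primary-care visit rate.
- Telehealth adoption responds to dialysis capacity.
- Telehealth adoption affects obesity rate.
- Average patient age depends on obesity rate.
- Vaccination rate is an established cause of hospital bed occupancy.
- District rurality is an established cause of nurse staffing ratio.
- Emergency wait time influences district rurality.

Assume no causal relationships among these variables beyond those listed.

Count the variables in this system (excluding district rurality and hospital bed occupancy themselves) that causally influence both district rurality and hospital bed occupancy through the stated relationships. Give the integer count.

1

The common causes are: pharmacy density (to district rurality via pharmacy density → flu incidence → emergency wait time → district rurality; to hospital bed occupancy via pharmacy density → mental-health referral rate → obesity rate → hospital bed occupancy).
Every other variable lacks a causal path to at least one of district rurality and hospital bed occupancy.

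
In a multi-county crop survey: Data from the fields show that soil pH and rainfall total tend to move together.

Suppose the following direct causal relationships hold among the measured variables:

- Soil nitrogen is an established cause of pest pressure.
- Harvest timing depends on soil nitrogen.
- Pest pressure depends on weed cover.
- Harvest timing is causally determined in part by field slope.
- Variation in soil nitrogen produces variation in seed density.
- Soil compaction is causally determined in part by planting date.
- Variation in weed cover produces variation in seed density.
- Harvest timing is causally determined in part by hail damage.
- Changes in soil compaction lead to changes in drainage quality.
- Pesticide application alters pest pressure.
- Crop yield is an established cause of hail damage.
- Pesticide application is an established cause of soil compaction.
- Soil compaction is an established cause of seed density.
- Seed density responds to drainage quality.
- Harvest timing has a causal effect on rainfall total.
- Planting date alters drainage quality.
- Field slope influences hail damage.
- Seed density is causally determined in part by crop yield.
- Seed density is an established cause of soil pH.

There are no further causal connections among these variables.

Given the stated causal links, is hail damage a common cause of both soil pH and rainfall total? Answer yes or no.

Hail damage has no stated causal path to soil pH. A confounder must cause both variables, so hail damage does not qualify.

no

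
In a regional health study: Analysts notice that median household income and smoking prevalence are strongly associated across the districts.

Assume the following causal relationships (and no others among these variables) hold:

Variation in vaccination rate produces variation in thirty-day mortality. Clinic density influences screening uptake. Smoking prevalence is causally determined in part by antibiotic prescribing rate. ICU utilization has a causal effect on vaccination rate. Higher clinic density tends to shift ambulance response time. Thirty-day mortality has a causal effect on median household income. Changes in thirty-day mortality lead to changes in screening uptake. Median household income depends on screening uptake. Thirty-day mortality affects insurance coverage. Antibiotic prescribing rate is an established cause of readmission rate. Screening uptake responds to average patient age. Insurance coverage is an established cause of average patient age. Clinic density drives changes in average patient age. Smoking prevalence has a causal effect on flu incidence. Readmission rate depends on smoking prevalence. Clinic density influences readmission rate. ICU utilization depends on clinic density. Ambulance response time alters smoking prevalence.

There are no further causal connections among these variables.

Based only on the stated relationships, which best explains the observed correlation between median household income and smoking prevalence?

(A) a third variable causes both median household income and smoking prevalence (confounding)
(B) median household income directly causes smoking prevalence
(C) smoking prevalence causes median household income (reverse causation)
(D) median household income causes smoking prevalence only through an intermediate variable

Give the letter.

Clinic density causes median household income (clinic density → screening uptake → median household income) and smoking prevalence (clinic density → ambulance response time → smoking prevalence) — a common cause creating the correlation.
There is no stated path from median household income to smoking prevalence or from smoking prevalence to median household income, so neither direct nor reverse causation applies.

A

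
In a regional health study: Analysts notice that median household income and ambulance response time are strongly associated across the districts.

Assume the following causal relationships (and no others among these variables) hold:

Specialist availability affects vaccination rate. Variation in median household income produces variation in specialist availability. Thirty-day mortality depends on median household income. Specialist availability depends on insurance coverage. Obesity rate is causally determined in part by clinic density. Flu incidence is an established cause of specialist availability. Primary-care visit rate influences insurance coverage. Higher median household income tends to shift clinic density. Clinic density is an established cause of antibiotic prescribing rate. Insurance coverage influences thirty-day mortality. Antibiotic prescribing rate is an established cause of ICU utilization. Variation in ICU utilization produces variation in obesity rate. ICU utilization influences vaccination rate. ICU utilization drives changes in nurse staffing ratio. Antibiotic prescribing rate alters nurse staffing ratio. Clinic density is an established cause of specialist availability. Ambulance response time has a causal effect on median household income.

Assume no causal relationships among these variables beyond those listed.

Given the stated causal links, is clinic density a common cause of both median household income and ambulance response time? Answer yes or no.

Clinic density has no stated causal path to either median household income or ambulance response time. A confounder must cause both variables, so clinic density does not qualify.

no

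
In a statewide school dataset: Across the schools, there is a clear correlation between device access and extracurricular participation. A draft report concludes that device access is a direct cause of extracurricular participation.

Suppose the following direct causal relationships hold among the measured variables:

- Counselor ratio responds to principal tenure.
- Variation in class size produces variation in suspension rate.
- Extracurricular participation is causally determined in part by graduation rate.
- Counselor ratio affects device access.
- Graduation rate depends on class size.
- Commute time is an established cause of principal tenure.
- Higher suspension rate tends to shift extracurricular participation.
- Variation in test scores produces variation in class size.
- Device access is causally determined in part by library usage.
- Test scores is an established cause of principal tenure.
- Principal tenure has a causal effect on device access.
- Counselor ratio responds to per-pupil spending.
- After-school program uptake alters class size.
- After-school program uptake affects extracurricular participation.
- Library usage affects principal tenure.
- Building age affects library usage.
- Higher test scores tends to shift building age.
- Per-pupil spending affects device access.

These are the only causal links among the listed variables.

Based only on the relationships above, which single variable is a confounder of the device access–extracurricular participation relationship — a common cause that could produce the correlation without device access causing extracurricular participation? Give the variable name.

Test scores has a causal path to device access (test scores → principal tenure → device access) and a separate causal path to extracurricular participation (test scores → class size → suspension rate → extracurricular participation), so it is a common cause of both.
No stated relationship gives device access a causal route to extracurricular participation, so the correlation is explained by the shared upstream cause rather than a direct effect.

test scores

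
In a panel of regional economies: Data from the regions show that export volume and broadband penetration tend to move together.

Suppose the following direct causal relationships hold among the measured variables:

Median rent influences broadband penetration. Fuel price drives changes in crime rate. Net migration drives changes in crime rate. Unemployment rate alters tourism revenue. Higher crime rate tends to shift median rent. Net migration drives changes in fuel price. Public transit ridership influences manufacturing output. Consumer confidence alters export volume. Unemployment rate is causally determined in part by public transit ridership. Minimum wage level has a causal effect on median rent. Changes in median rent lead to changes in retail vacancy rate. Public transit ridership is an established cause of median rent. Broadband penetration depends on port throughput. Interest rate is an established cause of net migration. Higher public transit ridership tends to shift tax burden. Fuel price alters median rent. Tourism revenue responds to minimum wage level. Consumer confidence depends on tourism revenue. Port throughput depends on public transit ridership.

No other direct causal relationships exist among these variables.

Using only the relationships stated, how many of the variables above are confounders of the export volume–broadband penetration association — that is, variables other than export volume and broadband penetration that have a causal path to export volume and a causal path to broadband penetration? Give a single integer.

The common causes are: minimum wage level (to export volume via minimum wage level → tourism revenue → consumer confidence → export volume; to broadband penetration via minimum wage level → median rent → broadband penetration); public transit ridership (to export volume via public transit ridership → unemployment rate → tourism revenue → consumer confidence → export volume; to broadband penetration via public transit ridership → port throughput → broadband penetration).
Every other variable lacks a causal path to at least one of export volume and broadband penetration.

2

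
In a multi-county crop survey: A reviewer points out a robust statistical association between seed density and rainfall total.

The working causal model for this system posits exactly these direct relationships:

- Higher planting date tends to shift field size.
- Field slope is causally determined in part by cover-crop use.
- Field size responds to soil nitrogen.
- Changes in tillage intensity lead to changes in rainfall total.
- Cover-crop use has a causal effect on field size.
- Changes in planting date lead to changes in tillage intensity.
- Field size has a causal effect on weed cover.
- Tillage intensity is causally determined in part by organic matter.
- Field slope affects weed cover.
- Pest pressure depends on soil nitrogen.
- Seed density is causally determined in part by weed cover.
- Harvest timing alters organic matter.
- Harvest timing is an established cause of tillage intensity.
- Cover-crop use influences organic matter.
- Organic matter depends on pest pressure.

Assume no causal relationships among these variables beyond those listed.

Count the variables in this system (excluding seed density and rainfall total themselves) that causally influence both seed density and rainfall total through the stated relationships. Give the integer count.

The common causes are: cover-crop use (to seed density via cover-crop use → field slope → weed cover → seed density; to rainfall total via cover-crop use → organic matter → tillage intensity → rainfall total); planting date (to seed density via planting date → field size → weed cover → seed density; to rainfall total via planting date → tillage intensity → rainfall total); soil nitrogen (to seed density via soil nitrogen → field size → weed cover → seed density; to rainfall total via soil nitrogen → pest pressure → organic matter → tillage intensity → rainfall total).
Every other variable lacks a causal path to at least one of seed density and rainfall total.

3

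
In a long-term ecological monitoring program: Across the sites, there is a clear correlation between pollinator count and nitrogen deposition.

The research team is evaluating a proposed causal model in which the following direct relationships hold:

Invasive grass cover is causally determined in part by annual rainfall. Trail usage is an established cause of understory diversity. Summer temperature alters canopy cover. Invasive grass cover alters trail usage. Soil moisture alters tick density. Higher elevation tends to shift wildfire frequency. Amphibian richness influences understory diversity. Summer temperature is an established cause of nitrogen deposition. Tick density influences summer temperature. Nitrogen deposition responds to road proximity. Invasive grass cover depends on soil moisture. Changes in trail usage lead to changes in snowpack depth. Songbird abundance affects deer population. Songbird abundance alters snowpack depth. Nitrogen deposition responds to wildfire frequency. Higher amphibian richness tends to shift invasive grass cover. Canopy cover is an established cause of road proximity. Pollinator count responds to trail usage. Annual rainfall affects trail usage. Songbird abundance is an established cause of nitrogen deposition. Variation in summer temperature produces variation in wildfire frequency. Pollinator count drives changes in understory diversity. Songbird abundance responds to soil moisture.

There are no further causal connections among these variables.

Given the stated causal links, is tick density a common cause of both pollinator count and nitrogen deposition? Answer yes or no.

Tick density has no stated causal path to pollinator count. A confounder must cause both variables, so tick density does not qualify.

no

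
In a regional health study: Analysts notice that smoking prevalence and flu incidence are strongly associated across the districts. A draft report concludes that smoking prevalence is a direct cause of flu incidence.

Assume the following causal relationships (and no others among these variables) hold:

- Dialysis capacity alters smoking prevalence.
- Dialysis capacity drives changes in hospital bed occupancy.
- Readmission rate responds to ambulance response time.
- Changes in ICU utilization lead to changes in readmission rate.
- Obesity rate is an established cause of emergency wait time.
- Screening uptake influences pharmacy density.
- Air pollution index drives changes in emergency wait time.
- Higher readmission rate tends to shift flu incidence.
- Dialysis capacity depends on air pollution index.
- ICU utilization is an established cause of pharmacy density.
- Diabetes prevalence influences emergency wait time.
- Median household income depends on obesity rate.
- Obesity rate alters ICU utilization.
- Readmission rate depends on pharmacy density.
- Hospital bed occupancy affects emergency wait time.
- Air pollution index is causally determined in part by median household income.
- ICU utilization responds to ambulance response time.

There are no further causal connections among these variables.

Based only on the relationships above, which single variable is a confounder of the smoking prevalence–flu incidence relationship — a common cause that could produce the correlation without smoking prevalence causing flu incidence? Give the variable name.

Obesity rate has a causal path to smoking prevalence (obesity rate → median household income → air pollution index → dialysis capacity → smoking prevalence) and a separate causal path to flu incidence (obesity rate → ICU utilization → readmission rate → flu incidence), so it is a common cause of both.
No stated relationship gives smoking prevalence a causal route to flu incidence, so the correlation is explained by the shared upstream cause rather than a direct effect.

obesity rate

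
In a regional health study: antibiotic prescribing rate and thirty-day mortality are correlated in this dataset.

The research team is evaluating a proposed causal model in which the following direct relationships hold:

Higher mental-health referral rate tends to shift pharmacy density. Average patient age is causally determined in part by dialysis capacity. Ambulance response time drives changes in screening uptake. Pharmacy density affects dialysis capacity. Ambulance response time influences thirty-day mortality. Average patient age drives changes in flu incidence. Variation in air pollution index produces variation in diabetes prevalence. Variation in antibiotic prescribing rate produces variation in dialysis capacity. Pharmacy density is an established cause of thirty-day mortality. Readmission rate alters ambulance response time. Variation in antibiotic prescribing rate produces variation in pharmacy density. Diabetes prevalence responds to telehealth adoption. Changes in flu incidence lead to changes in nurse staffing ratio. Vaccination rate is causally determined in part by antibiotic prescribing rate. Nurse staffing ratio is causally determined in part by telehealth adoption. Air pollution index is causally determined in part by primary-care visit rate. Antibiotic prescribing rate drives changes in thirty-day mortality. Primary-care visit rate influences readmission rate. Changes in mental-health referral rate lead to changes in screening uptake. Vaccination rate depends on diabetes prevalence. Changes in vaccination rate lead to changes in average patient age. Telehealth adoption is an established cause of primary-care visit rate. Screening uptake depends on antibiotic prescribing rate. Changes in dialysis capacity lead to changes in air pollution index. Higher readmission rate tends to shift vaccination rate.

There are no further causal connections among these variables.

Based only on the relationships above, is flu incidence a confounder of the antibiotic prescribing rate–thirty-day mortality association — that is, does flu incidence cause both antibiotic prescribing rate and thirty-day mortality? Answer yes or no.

Flu incidence has no stated causal path to either antibiotic prescribing rate or thirty-day mortality. A confounder must cause both variables, so flu incidence does not qualify.

no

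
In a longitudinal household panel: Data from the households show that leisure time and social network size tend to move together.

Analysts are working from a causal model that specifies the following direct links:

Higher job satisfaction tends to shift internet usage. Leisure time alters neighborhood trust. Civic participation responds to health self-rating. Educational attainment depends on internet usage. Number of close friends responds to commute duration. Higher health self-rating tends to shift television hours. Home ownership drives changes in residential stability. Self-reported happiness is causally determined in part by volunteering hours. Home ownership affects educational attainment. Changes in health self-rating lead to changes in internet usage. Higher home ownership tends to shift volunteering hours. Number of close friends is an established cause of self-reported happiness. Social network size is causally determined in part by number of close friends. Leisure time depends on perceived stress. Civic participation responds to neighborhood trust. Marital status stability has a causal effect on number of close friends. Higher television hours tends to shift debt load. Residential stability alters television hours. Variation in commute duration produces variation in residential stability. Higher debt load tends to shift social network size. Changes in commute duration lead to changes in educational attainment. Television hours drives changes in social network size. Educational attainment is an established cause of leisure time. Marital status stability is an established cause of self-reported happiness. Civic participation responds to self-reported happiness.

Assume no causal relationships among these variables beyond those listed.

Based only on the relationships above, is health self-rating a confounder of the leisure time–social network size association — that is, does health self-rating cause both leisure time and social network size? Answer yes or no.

yes

Health self-rating has a causal path to leisure time (health self-rating → internet usage → educational attainment → leisure time) and to social network size (health self-rating → television hours → social network size), so it is a common cause of both — a confounder.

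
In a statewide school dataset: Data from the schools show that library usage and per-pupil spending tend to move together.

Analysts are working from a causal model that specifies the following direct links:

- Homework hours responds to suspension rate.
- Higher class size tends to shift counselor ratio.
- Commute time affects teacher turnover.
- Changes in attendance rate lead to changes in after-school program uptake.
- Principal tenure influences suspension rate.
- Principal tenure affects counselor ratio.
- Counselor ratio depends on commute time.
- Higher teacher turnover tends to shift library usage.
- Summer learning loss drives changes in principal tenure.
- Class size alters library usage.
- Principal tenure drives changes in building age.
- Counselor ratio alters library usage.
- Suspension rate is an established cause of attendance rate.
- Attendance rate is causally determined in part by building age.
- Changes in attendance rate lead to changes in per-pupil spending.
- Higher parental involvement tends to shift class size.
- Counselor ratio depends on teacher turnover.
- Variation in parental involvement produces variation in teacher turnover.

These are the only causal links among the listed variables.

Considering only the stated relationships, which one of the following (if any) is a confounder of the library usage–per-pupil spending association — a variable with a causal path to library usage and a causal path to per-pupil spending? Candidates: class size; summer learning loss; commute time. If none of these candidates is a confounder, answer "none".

summer learning loss

Summer learning loss causes library usage (summer learning loss → principal tenure → counselor ratio → library usage) and also causes per-pupil spending (summer learning loss → principal tenure → building age → attendance rate → per-pupil spending); it is a common cause of both.
Each of the other candidates lacks a causal path to at least one of library usage and per-pupil spending, so they do not confound the relationship.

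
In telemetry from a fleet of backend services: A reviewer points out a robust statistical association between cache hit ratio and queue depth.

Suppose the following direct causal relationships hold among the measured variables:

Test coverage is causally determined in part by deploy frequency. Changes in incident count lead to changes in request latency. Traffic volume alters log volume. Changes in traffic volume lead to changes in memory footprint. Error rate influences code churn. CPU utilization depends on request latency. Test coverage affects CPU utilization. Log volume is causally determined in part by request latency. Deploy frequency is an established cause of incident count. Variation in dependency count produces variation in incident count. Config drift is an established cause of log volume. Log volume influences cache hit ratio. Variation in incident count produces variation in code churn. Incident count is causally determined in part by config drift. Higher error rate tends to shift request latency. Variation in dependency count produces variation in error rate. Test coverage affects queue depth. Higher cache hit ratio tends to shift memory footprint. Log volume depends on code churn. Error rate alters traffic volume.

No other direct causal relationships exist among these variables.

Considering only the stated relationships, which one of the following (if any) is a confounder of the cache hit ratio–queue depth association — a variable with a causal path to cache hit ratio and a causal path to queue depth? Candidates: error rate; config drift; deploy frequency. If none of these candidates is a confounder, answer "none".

deploy frequency

Deploy frequency causes cache hit ratio (deploy frequency → incident count → code churn → log volume → cache hit ratio) and also causes queue depth (deploy frequency → test coverage → queue depth); it is a common cause of both.
Each of the other candidates lacks a causal path to at least one of cache hit ratio and queue depth, so they do not confound the relationship.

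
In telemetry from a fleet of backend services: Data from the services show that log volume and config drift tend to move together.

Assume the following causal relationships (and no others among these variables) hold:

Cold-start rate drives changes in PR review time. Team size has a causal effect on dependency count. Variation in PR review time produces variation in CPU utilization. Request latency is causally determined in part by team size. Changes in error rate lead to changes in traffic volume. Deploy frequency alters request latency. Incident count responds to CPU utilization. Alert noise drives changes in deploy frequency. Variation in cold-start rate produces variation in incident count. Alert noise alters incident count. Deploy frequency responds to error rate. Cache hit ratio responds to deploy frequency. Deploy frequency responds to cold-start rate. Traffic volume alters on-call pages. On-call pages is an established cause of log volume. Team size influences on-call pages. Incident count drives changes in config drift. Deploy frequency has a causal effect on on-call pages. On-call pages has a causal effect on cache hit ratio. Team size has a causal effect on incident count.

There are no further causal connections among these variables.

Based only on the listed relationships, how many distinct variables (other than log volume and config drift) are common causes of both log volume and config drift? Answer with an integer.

3

The common causes are: alert noise (to log volume via alert noise → deploy frequency → on-call pages → log volume; to config drift via alert noise → incident count → config drift); cold-start rate (to log volume via cold-start rate → deploy frequency → on-call pages → log volume; to config drift via cold-start rate → incident count → config drift); team size (to log volume via team size → on-call pages → log volume; to config drift via team size → incident count → config drift).
Every other variable lacks a causal path to at least one of log volume and config drift.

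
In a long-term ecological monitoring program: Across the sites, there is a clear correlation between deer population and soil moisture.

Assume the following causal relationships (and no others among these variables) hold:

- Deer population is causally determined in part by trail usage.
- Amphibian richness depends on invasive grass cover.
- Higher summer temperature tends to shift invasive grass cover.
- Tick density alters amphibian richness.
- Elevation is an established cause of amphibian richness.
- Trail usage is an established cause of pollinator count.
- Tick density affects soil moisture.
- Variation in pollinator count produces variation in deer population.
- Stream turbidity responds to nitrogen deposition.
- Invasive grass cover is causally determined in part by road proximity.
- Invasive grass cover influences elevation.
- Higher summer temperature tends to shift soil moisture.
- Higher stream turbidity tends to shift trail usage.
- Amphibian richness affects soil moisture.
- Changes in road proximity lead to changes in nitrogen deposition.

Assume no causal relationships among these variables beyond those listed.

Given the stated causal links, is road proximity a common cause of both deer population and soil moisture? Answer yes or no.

Road proximity has a causal path to deer population (road proximity → nitrogen deposition → stream turbidity → trail usage → deer population) and to soil moisture (road proximity → invasive grass cover → amphibian richness → soil moisture), so it is a common cause of both — a confounder.

yes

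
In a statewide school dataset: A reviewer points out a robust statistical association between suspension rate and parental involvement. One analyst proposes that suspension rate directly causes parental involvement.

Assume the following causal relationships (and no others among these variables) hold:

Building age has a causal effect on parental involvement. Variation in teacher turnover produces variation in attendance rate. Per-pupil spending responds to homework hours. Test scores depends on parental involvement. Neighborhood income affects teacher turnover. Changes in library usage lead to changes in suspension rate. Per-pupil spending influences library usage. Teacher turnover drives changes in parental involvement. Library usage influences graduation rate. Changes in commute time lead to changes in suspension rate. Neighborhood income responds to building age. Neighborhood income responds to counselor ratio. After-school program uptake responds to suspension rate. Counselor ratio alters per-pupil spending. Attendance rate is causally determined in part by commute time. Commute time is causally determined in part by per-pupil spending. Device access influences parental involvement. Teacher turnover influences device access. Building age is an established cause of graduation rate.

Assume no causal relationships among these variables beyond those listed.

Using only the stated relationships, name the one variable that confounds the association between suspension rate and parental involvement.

counselor ratio

Counselor ratio has a causal path to suspension rate (counselor ratio → per-pupil spending → commute time → suspension rate) and a separate causal path to parental involvement (counselor ratio → neighborhood income → teacher turnover → parental involvement), so it is a common cause of both.
No stated relationship gives suspension rate a causal route to parental involvement, so the correlation is explained by the shared upstream cause rather than a direct effect.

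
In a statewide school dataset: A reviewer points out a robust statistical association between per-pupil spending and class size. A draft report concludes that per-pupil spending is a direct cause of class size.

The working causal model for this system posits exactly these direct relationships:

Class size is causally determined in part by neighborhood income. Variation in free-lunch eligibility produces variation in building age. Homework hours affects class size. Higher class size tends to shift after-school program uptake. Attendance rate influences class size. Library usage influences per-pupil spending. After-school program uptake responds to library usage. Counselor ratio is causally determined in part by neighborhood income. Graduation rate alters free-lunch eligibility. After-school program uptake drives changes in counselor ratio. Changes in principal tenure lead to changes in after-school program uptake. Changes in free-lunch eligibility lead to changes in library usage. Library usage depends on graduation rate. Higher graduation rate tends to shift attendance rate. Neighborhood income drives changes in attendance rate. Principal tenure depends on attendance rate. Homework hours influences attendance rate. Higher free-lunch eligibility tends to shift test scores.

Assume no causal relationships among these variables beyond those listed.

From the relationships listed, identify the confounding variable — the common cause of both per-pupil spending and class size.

Graduation rate has a causal path to per-pupil spending (graduation rate → library usage → per-pupil spending) and a separate causal path to class size (graduation rate → attendance rate → class size), so it is a common cause of both.
No stated relationship gives per-pupil spending a causal route to class size, so the correlation is explained by the shared upstream cause rather than a direct effect.

graduation rate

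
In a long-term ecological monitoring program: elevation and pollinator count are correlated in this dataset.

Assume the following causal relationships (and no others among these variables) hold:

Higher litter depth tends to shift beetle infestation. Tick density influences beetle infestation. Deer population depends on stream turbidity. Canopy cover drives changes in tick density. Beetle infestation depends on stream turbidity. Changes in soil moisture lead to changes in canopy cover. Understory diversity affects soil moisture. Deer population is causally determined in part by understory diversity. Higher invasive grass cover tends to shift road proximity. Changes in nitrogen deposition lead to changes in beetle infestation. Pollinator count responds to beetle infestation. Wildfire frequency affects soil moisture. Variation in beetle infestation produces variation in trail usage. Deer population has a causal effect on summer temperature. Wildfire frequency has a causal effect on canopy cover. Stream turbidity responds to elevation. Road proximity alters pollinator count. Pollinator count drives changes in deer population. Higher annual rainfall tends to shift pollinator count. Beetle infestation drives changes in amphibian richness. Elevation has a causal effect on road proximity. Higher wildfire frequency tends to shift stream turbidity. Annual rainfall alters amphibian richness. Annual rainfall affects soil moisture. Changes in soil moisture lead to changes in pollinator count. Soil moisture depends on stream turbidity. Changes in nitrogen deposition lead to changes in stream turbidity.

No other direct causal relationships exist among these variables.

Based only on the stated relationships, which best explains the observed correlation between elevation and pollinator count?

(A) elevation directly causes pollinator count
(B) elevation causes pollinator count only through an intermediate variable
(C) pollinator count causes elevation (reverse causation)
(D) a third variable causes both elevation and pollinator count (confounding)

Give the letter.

B

Elevation reaches pollinator count through elevation → road proximity → pollinator count — an indirect causal chain with no direct elevation → pollinator count link. No variable causes both elevation and pollinator count, so confounding is ruled out; the effect is mediated.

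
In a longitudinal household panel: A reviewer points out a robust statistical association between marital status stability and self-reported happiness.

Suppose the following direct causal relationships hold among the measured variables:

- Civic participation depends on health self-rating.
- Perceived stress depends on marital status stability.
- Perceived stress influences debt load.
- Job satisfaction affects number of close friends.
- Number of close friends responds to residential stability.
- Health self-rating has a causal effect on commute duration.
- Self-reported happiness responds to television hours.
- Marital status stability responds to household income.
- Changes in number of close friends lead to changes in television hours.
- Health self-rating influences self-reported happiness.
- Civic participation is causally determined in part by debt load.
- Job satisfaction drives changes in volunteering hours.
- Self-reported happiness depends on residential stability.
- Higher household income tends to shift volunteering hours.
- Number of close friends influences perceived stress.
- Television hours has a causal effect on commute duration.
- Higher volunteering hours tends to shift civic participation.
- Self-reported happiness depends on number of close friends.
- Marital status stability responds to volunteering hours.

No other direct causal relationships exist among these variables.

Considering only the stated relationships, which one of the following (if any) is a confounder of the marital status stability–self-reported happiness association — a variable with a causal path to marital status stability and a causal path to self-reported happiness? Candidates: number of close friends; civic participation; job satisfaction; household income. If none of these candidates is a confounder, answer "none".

Job satisfaction causes marital status stability (job satisfaction → volunteering hours → marital status stability) and also causes self-reported happiness (job satisfaction → number of close friends → self-reported happiness); it is a common cause of both.
Each of the other candidates lacks a causal path to at least one of marital status stability and self-reported happiness, so they do not confound the relationship.

job satisfaction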